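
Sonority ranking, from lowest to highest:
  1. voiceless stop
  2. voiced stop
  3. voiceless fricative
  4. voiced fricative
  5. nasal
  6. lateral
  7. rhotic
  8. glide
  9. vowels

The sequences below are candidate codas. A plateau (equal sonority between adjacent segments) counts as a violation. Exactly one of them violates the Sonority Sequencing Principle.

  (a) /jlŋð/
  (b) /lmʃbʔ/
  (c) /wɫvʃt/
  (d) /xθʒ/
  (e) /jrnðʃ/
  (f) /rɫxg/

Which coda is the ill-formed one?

d

(a) sonority 8-6-5-4: well-formed.
(b) sonority 6-5-3-2-1: well-formed.
(c) sonority 8-6-4-3-1: well-formed.
(d) sonority 3-3-4: ill-formed.
(e) sonority 8-7-5-4-3: well-formed.
(f) sonority 7-6-3-2: well-formed.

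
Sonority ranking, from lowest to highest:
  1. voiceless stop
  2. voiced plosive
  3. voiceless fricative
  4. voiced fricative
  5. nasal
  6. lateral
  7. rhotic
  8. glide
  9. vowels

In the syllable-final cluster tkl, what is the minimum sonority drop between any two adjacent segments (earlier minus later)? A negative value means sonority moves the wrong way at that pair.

-5

/t/ — voiceless stop, sonority 1.
/k/ — voiceless stop, sonority 1.
/l/ — lateral, sonority 6.
/t/→/k/: change +0.
/k/→/l/: change -5.
Minimum = -5.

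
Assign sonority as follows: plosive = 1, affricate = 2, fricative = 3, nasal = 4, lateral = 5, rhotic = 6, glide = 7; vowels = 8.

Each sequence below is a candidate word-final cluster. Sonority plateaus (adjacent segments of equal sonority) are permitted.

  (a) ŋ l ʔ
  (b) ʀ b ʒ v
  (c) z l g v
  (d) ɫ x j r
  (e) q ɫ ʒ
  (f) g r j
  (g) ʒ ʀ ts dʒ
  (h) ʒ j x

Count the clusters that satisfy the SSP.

(a) 4-5-1 → violates
(b) 6-1-3-3 → violates
(c) 3-5-1-3 → violates
(d) 5-3-7-6 → violates
(e) 1-5-3 → violates
(f) 1-6-7 → violates
(g) 3-6-2-2 → violates
(h) 3-7-3 → violates

0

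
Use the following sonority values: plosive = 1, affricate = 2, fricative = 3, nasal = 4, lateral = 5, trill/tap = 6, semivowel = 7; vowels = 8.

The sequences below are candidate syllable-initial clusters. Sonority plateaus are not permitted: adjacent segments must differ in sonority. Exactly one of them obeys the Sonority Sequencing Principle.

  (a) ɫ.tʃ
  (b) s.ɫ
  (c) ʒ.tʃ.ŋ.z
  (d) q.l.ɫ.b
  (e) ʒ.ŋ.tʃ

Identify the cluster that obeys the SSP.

(a) 5-2 → violates
(b) 3-5 → obeys
(c) 3-2-4-3 → violates
(d) 1-5-5-1 → violates
(e) 3-4-2 → violates

b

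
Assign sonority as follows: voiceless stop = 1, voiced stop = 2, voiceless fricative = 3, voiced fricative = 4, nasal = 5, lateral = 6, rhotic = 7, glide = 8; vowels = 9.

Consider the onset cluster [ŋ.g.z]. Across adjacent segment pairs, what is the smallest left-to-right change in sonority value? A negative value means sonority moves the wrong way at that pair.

-3

/ŋ/ is a nasal (sonority 5).
/g/ is a voiced stop (sonority 2).
/z/ is a voiced fricative (sonority 4).
/ŋ/→/g/: change -3.
/g/→/z/: change +2.
Minimum = -3.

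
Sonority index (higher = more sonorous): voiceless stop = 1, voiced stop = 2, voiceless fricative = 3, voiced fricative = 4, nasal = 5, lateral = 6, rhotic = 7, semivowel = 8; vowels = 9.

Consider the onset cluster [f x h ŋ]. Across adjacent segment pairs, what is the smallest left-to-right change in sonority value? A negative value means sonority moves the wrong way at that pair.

0

/f/: voiceless fricative = 3.
/x/: voiceless fricative = 3.
/h/: voiceless fricative = 3.
/ŋ/: nasal = 5.
/f/→/x/: change +0.
/x/→/h/: change +0.
/h/→/ŋ/: change +2.
Minimum = 0.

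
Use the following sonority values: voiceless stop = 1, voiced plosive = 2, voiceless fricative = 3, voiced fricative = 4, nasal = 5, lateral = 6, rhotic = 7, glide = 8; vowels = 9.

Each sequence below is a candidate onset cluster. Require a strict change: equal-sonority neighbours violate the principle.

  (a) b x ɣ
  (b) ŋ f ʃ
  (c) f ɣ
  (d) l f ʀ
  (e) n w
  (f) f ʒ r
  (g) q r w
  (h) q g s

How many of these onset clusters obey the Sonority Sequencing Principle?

6

(a) 2-3-4 → obeys
(b) 5-3-3 → violates
(c) 3-4 → obeys
(d) 6-3-7 → violates
(e) 5-8 → obeys
(f) 3-4-7 → obeys
(g) 1-7-8 → obeys
(h) 1-2-3 → obeys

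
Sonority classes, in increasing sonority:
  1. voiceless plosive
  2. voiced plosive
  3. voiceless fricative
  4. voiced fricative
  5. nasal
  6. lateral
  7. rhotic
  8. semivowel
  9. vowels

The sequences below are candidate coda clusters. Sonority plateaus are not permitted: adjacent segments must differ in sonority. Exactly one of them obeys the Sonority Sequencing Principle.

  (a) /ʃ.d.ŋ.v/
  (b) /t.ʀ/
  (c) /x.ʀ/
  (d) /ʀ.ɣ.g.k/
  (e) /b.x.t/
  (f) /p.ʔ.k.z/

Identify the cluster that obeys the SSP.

d

(a) /ʃ.d.ŋ.v/: profile 3-2-5-4 — violates.
(b) /t.ʀ/: profile 1-7 — violates.
(c) /x.ʀ/: profile 3-7 — violates.
(d) /ʀ.ɣ.g.k/: profile 7-4-2-1 — obeys.
(e) /b.x.t/: profile 2-3-1 — violates.
(f) /p.ʔ.k.z/: profile 1-1-1-4 — violates.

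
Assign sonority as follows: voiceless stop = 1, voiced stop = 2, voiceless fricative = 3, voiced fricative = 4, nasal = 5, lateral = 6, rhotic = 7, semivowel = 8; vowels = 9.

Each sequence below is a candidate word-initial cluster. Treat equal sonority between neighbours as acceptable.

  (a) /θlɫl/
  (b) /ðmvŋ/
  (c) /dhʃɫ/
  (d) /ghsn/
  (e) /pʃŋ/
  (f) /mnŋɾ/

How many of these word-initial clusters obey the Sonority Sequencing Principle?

(a) 3-6-6-6 → obeys
(b) 4-5-4-5 → violates
(c) 2-3-3-6 → obeys
(d) 2-3-3-5 → obeys
(e) 1-3-5 → obeys
(f) 5-5-5-7 → obeys

5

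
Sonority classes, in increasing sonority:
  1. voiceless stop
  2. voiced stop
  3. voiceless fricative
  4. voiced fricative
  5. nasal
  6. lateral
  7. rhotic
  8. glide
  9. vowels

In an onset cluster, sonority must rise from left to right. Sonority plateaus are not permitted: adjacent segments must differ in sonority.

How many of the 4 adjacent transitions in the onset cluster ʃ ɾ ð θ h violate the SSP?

3

/ʃ/: voiceless fricative = 3.
/ɾ/: rhotic = 7.
/ð/: voiced fricative = 4.
/θ/: voiceless fricative = 3.
/h/: voiceless fricative = 3.
/ʃ/→/ɾ/: 3→7 (rises) — ok.
/ɾ/→/ð/: 7→4 (does not rise) — violation.
/ð/→/θ/: 4→3 (does not rise) — violation.
/θ/→/h/: 3→3 (plateau) — violation.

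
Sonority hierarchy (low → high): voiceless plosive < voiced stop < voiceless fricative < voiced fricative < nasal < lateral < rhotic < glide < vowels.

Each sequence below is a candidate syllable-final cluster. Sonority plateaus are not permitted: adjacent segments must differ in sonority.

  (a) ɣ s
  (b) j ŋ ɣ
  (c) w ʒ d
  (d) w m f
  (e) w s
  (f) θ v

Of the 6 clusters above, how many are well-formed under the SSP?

5

(a) ɣ s: profile 4-3 — obeys.
(b) j ŋ ɣ: profile 8-5-4 — obeys.
(c) w ʒ d: profile 8-4-2 — obeys.
(d) w m f: profile 8-5-3 — obeys.
(e) w s: profile 8-3 — obeys.
(f) θ v: profile 3-4 — violates.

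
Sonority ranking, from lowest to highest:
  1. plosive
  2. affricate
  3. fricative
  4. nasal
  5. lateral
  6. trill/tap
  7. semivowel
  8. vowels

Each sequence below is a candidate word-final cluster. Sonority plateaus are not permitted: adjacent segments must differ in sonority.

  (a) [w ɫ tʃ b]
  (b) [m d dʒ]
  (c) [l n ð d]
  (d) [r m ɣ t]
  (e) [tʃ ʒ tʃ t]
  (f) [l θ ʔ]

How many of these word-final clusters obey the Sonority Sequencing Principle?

(a) sonority 7-5-2-1: well-formed.
(b) sonority 4-1-2: ill-formed.
(c) sonority 5-4-3-1: well-formed.
(d) sonority 6-4-3-1: well-formed.
(e) sonority 2-3-2-1: ill-formed.
(f) sonority 5-3-1: well-formed.

4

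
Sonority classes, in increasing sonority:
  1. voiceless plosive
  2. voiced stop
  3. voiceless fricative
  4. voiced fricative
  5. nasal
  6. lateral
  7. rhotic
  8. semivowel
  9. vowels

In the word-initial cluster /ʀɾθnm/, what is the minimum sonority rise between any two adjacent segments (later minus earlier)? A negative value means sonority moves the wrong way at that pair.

-4

/ʀ/ is a rhotic (sonority 7).
/ɾ/ is a rhotic (sonority 7).
/θ/ is a voiceless fricative (sonority 3).
/n/ is a nasal (sonority 5).
/m/ is a nasal (sonority 5).
/ʀ/→/ɾ/: change +0.
/ɾ/→/θ/: change -4.
/θ/→/n/: change +2.
/n/→/m/: change +0.
Minimum = -4.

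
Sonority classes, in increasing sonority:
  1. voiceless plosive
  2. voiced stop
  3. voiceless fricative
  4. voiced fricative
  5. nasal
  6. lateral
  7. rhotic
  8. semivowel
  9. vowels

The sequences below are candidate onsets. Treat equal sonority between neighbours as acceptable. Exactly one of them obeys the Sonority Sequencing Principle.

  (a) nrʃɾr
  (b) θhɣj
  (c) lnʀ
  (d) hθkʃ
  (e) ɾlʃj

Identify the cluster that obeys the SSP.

b

(a) nrʃɾr: profile 5-7-3-7-7 — violates.
(b) θhɣj: profile 3-3-4-8 — obeys.
(c) lnʀ: profile 6-5-7 — violates.
(d) hθkʃ: profile 3-3-1-3 — violates.
(e) ɾlʃj: profile 7-6-3-8 — violates.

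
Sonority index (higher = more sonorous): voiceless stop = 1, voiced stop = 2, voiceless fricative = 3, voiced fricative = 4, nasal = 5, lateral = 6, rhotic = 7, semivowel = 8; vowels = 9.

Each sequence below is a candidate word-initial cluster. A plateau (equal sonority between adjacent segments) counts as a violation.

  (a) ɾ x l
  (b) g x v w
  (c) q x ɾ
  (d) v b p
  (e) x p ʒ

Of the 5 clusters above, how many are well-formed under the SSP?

2

(a) 7-3-6 → violates
(b) 2-3-4-8 → obeys
(c) 1-3-7 → obeys
(d) 4-2-1 → violates
(e) 3-1-4 → violates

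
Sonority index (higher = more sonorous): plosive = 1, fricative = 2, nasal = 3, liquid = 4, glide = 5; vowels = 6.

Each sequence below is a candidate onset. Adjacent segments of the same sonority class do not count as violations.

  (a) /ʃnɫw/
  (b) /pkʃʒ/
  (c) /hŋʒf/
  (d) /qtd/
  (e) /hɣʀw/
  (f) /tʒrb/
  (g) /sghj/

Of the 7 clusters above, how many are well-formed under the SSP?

(a) /ʃnɫw/: profile 2-3-4-5 — obeys.
(b) /pkʃʒ/: profile 1-1-2-2 — obeys.
(c) /hŋʒf/: profile 2-3-2-2 — violates.
(d) /qtd/: profile 1-1-1 — obeys.
(e) /hɣʀw/: profile 2-2-4-5 — obeys.
(f) /tʒrb/: profile 1-2-4-1 — violates.
(g) /sghj/: profile 2-1-2-5 — violates.

4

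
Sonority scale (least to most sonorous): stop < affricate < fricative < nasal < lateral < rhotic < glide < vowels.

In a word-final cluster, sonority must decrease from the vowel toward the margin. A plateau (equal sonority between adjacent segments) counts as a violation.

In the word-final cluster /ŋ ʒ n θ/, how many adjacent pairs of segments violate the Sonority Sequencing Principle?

/ŋ/: nasal = 4.
/ʒ/: fricative = 3.
/n/: nasal = 4.
/θ/: fricative = 3.
/ŋ/→/ʒ/: 4→3 (falls) — ok.
/ʒ/→/n/: 3→4 (does not fall) — violation.
/n/→/θ/: 4→3 (falls) — ok.

1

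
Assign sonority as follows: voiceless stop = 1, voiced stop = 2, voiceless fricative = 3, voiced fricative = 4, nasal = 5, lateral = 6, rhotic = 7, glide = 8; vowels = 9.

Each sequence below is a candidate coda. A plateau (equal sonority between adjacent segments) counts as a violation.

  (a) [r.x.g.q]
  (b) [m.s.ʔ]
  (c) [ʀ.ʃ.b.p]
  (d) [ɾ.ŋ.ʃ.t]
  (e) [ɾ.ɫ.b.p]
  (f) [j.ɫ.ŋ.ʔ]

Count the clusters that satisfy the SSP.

(a) sonority 7-3-2-1: well-formed.
(b) sonority 5-3-1: well-formed.
(c) sonority 7-3-2-1: well-formed.
(d) sonority 7-5-3-1: well-formed.
(e) sonority 7-6-2-1: well-formed.
(f) sonority 8-6-5-1: well-formed.

6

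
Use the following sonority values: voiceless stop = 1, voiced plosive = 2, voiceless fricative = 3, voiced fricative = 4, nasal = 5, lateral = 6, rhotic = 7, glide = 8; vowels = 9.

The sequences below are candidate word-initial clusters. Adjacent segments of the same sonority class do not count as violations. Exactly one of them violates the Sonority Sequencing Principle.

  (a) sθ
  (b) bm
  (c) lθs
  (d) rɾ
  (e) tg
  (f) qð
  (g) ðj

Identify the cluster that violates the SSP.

(a) 3-3 → obeys
(b) 2-5 → obeys
(c) 6-3-3 → violates
(d) 7-7 → obeys
(e) 1-2 → obeys
(f) 1-4 → obeys
(g) 4-8 → obeys

c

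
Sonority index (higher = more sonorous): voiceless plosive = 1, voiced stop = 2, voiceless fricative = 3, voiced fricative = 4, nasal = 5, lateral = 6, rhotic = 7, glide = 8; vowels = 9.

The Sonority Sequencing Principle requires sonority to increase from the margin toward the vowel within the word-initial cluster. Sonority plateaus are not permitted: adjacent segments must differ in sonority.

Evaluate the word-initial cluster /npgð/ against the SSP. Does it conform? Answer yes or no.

/n/ — nasal, sonority 5.
/p/ — voiceless plosive, sonority 1.
/g/ — voiced stop, sonority 2.
/ð/ — voiced fricative, sonority 4.
The profile is 5-1-2-4. Between /n/ (5) and /p/ (1) sonority does not rise, so the cluster violates the SSP.

no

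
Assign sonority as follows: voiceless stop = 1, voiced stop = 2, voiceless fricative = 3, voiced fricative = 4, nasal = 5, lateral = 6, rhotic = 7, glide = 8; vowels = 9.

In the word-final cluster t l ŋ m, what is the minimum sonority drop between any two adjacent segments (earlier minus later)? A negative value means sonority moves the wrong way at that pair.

/t/: voiceless stop = 1.
/l/: lateral = 6.
/ŋ/: nasal = 5.
/m/: nasal = 5.
/t/→/l/: change -5.
/l/→/ŋ/: change +1.
/ŋ/→/m/: change +0.
Minimum = -5.

-5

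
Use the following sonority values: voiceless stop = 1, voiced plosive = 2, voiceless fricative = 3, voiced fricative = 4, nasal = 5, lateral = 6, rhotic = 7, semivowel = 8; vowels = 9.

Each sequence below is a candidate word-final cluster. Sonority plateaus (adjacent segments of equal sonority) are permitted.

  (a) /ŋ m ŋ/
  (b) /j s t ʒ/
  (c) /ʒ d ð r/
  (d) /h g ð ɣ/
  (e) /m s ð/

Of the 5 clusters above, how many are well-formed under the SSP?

1

(a) /ŋ m ŋ/: profile 5-5-5 — obeys.
(b) /j s t ʒ/: profile 8-3-1-4 — violates.
(c) /ʒ d ð r/: profile 4-2-4-7 — violates.
(d) /h g ð ɣ/: profile 3-2-4-4 — violates.
(e) /m s ð/: profile 5-3-4 — violates.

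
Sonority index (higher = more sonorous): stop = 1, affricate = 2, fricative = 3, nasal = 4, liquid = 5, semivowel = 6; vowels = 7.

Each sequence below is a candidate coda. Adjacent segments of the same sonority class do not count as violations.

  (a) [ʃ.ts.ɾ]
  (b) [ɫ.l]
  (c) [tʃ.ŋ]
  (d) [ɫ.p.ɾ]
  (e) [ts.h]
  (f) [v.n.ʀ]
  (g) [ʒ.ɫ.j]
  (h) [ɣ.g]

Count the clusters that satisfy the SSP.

(a) [ʃ.ts.ɾ]: profile 3-2-5 — violates.
(b) [ɫ.l]: profile 5-5 — obeys.
(c) [tʃ.ŋ]: profile 2-4 — violates.
(d) [ɫ.p.ɾ]: profile 5-1-5 — violates.
(e) [ts.h]: profile 2-3 — violates.
(f) [v.n.ʀ]: profile 3-4-5 — violates.
(g) [ʒ.ɫ.j]: profile 3-5-6 — violates.
(h) [ɣ.g]: profile 3-1 — obeys.

2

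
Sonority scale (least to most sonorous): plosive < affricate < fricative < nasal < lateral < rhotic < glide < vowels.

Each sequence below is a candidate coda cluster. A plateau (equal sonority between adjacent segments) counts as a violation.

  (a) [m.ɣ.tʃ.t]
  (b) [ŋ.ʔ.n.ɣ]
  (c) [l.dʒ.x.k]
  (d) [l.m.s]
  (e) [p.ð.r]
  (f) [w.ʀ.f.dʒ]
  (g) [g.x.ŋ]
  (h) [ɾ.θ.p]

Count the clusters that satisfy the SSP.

(a) sonority 4-3-2-1: well-formed.
(b) sonority 4-1-4-3: ill-formed.
(c) sonority 5-2-3-1: ill-formed.
(d) sonority 5-4-3: well-formed.
(e) sonority 1-3-6: ill-formed.
(f) sonority 7-6-3-2: well-formed.
(g) sonority 1-3-4: ill-formed.
(h) sonority 6-3-1: well-formed.

4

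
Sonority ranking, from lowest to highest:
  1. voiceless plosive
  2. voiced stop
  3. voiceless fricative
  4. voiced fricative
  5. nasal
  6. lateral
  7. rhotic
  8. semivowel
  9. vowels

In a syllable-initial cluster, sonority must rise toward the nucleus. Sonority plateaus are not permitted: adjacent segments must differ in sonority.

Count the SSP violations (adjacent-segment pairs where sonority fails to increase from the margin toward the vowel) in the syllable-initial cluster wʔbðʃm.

2

/w/: semivowel = 8.
/ʔ/: voiceless plosive = 1.
/b/: voiced stop = 2.
/ð/: voiced fricative = 4.
/ʃ/: voiceless fricative = 3.
/m/: nasal = 5.
/w/→/ʔ/: 8→1 (does not rise) — violation.
/ʔ/→/b/: 1→2 (rises) — ok.
/b/→/ð/: 2→4 (rises) — ok.
/ð/→/ʃ/: 4→3 (does not rise) — violation.
/ʃ/→/m/: 3→5 (rises) — ok.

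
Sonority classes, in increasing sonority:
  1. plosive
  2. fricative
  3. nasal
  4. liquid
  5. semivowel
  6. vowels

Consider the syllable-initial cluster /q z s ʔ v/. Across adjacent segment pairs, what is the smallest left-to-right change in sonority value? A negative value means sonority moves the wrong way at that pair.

-1

/q/ is a plosive (sonority 1).
/z/ is a fricative (sonority 2).
/s/ is a fricative (sonority 2).
/ʔ/ is a plosive (sonority 1).
/v/ is a fricative (sonority 2).
/q/→/z/: change +1.
/z/→/s/: change +0.
/s/→/ʔ/: change -1.
/ʔ/→/v/: change +1.
Minimum = -1.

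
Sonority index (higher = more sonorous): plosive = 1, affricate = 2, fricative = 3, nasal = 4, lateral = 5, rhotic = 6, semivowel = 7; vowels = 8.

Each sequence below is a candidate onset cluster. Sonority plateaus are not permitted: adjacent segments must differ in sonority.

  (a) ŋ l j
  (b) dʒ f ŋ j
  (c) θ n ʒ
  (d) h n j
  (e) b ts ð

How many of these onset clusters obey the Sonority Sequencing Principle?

(a) ŋ l j: profile 4-5-7 — obeys.
(b) dʒ f ŋ j: profile 2-3-4-7 — obeys.
(c) θ n ʒ: profile 3-4-3 — violates.
(d) h n j: profile 3-4-7 — obeys.
(e) b ts ð: profile 1-2-3 — obeys.

4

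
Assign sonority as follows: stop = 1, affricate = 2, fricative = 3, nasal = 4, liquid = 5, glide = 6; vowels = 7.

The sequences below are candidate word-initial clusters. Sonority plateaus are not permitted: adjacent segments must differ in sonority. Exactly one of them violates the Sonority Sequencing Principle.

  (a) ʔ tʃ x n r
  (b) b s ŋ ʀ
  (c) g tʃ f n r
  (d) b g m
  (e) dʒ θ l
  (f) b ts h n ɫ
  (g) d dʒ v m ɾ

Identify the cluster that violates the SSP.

(a) sonority 1-2-3-4-5: well-formed.
(b) sonority 1-3-4-5: well-formed.
(c) sonority 1-2-3-4-5: well-formed.
(d) sonority 1-1-4: ill-formed.
(e) sonority 2-3-5: well-formed.
(f) sonority 1-2-3-4-5: well-formed.
(g) sonority 1-2-3-4-5: well-formed.

d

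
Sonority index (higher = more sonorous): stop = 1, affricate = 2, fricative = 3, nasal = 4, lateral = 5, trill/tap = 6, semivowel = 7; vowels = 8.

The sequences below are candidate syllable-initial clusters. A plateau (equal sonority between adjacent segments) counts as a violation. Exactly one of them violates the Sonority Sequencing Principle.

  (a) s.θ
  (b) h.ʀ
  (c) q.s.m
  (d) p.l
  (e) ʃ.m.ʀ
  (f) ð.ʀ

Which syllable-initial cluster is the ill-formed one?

a

(a) s.θ: profile 3-3 — violates.
(b) h.ʀ: profile 3-6 — obeys.
(c) q.s.m: profile 1-3-4 — obeys.
(d) p.l: profile 1-5 — obeys.
(e) ʃ.m.ʀ: profile 3-4-6 — obeys.
(f) ð.ʀ: profile 3-6 — obeys.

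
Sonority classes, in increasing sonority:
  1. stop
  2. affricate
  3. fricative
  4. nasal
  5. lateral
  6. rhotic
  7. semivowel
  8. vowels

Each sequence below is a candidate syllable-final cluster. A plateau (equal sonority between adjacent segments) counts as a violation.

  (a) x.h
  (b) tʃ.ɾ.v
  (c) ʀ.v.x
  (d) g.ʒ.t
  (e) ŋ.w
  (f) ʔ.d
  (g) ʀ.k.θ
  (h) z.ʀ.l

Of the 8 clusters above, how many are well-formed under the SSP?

(a) sonority 3-3: ill-formed.
(b) sonority 2-6-3: ill-formed.
(c) sonority 6-3-3: ill-formed.
(d) sonority 1-3-1: ill-formed.
(e) sonority 4-7: ill-formed.
(f) sonority 1-1: ill-formed.
(g) sonority 6-1-3: ill-formed.
(h) sonority 3-6-5: ill-formed.

0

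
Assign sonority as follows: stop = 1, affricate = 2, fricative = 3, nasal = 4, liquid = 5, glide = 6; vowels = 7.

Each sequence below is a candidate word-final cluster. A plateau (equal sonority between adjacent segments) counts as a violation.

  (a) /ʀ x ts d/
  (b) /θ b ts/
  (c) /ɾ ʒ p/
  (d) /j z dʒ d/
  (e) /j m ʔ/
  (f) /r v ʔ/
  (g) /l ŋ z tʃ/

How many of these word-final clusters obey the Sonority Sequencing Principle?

6

(a) 5-3-2-1 → obeys
(b) 3-1-2 → violates
(c) 5-3-1 → obeys
(d) 6-3-2-1 → obeys
(e) 6-4-1 → obeys
(f) 5-3-1 → obeys
(g) 5-4-3-2 → obeys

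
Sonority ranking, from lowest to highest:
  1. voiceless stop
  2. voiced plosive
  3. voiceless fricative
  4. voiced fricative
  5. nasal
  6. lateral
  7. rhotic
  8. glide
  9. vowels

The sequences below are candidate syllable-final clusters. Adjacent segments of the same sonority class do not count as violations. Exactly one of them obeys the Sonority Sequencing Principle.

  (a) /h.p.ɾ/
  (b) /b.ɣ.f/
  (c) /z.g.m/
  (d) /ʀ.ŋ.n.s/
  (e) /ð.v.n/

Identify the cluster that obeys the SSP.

(a) sonority 3-1-7: ill-formed.
(b) sonority 2-4-3: ill-formed.
(c) sonority 4-2-5: ill-formed.
(d) sonority 7-5-5-3: well-formed.
(e) sonority 4-4-5: ill-formed.

d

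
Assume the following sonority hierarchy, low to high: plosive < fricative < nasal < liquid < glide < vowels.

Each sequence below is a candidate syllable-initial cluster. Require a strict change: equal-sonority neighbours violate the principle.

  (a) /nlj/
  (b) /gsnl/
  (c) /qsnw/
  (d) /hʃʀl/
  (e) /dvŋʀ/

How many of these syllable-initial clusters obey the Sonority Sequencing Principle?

(a) sonority 3-4-5: well-formed.
(b) sonority 1-2-3-4: well-formed.
(c) sonority 1-2-3-5: well-formed.
(d) sonority 2-2-4-4: ill-formed.
(e) sonority 1-2-3-4: well-formed.

4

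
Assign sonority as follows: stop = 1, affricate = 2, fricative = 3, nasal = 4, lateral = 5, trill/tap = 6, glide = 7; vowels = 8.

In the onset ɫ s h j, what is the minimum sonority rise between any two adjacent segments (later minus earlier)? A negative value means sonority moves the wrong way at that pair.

-2

/ɫ/ is a lateral (sonority 5).
/s/ is a fricative (sonority 3).
/h/ is a fricative (sonority 3).
/j/ is a glide (sonority 7).
/ɫ/→/s/: change -2.
/s/→/h/: change +0.
/h/→/j/: change +4.
Minimum = -2.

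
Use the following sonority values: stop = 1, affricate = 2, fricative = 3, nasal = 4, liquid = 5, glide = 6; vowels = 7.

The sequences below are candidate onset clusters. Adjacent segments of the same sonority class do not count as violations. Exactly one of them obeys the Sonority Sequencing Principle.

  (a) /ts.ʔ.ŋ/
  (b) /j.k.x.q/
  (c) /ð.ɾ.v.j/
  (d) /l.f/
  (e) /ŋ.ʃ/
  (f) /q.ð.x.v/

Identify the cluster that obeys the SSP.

f

(a) /ts.ʔ.ŋ/: profile 2-1-4 — violates.
(b) /j.k.x.q/: profile 6-1-3-1 — violates.
(c) /ð.ɾ.v.j/: profile 3-5-3-6 — violates.
(d) /l.f/: profile 5-3 — violates.
(e) /ŋ.ʃ/: profile 4-3 — violates.
(f) /q.ð.x.v/: profile 1-3-3-3 — obeys.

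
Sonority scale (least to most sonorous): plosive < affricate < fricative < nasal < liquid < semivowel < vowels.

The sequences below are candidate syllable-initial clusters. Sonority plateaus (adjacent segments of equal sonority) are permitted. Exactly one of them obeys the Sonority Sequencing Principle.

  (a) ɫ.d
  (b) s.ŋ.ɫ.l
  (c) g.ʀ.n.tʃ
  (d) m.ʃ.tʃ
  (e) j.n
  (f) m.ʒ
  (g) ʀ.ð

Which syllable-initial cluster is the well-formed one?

(a) ɫ.d: profile 5-1 — violates.
(b) s.ŋ.ɫ.l: profile 3-4-5-5 — obeys.
(c) g.ʀ.n.tʃ: profile 1-5-4-2 — violates.
(d) m.ʃ.tʃ: profile 4-3-2 — violates.
(e) j.n: profile 6-4 — violates.
(f) m.ʒ: profile 4-3 — violates.
(g) ʀ.ð: profile 5-3 — violates.

b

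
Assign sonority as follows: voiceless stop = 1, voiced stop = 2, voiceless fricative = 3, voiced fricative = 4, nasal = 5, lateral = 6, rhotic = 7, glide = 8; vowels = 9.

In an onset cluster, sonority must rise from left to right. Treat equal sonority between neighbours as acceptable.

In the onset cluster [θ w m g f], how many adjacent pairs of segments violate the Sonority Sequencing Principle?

2

/θ/: voiceless fricative = 3.
/w/: glide = 8.
/m/: nasal = 5.
/g/: voiced stop = 2.
/f/: voiceless fricative = 3.
/θ/→/w/: 3→8 (rises) — ok.
/w/→/m/: 8→5 (does not rise) — violation.
/m/→/g/: 5→2 (does not rise) — violation.
/g/→/f/: 2→3 (rises) — ok.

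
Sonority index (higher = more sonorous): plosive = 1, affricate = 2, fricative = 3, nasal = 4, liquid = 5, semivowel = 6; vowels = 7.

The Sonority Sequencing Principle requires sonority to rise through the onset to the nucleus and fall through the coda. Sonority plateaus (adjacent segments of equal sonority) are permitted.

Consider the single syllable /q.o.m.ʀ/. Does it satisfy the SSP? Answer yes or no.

Onset: /q/ is a plosive (sonority 1); then the nucleus /o/ (sonority 7).
Onset profile 1-7 — rises to the nucleus.
Coda: /m/ is a nasal (sonority 4), /ʀ/ is a liquid (sonority 5).
Coda profile 7-4-5 — does not fall throughout.

no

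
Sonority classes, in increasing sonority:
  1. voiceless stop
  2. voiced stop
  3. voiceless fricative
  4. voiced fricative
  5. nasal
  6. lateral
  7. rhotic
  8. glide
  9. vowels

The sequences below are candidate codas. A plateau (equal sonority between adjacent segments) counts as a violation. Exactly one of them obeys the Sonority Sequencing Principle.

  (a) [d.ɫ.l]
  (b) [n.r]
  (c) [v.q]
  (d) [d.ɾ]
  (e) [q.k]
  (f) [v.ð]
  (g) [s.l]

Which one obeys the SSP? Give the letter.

c

(a) sonority 2-6-6: ill-formed.
(b) sonority 5-7: ill-formed.
(c) sonority 4-1: well-formed.
(d) sonority 2-7: ill-formed.
(e) sonority 1-1: ill-formed.
(f) sonority 4-4: ill-formed.
(g) sonority 3-6: ill-formed.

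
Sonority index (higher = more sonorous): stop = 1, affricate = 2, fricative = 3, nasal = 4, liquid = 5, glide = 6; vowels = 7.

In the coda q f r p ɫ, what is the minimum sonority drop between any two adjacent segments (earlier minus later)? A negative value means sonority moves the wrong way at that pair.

-4

/q/ is a stop (sonority 1).
/f/ is a fricative (sonority 3).
/r/ is a liquid (sonority 5).
/p/ is a stop (sonority 1).
/ɫ/ is a liquid (sonority 5).
/q/→/f/: change -2.
/f/→/r/: change -2.
/r/→/p/: change +4.
/p/→/ɫ/: change -4.
Minimum = -4.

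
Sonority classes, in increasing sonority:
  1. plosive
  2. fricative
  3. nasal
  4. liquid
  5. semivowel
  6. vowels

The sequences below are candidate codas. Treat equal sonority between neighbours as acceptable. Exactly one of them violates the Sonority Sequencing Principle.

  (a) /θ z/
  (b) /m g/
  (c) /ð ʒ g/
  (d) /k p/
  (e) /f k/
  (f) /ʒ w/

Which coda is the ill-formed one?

f

(a) /θ z/: profile 2-2 — obeys.
(b) /m g/: profile 3-1 — obeys.
(c) /ð ʒ g/: profile 2-2-1 — obeys.
(d) /k p/: profile 1-1 — obeys.
(e) /f k/: profile 2-1 — obeys.
(f) /ʒ w/: profile 2-5 — violates.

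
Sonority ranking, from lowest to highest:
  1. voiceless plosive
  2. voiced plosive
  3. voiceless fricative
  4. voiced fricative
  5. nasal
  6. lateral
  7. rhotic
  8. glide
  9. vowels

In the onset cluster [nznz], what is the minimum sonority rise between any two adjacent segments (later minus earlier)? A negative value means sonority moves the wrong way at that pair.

/n/ is a nasal (sonority 5).
/z/ is a voiced fricative (sonority 4).
/n/ is a nasal (sonority 5).
/z/ is a voiced fricative (sonority 4).
/n/→/z/: change -1.
/z/→/n/: change +1.
/n/→/z/: change -1.
Minimum = -1.

-1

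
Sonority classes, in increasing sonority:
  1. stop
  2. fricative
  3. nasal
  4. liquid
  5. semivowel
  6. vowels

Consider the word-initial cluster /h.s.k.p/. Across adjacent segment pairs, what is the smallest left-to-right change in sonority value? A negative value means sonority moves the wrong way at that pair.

-1

/h/ — fricative, sonority 2.
/s/ — fricative, sonority 2.
/k/ — stop, sonority 1.
/p/ — stop, sonority 1.
/h/→/s/: change +0.
/s/→/k/: change -1.
/k/→/p/: change +0.
Minimum = -1.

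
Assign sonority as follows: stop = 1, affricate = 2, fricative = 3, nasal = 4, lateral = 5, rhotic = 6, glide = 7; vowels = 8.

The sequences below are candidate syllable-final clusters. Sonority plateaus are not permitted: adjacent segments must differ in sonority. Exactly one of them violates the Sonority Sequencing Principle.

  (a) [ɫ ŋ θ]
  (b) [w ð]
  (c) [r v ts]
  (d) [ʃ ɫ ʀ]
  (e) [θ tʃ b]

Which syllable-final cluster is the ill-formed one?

(a) [ɫ ŋ θ]: profile 5-4-3 — obeys.
(b) [w ð]: profile 7-3 — obeys.
(c) [r v ts]: profile 6-3-2 — obeys.
(d) [ʃ ɫ ʀ]: profile 3-5-6 — violates.
(e) [θ tʃ b]: profile 3-2-1 — obeys.

d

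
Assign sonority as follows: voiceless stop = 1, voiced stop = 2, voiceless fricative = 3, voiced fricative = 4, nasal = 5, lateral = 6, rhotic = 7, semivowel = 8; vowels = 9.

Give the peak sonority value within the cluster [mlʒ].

6

/m/: nasal = 5.
/l/: lateral = 6.
/ʒ/: voiced fricative = 4.
The maximum is 6.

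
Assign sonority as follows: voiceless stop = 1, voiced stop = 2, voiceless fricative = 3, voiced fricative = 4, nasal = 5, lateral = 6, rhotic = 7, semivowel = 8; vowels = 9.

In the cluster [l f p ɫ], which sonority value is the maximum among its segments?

/l/ is a lateral (sonority 6).
/f/ is a voiceless fricative (sonority 3).
/p/ is a voiceless stop (sonority 1).
/ɫ/ is a lateral (sonority 6).
The maximum is 6.

6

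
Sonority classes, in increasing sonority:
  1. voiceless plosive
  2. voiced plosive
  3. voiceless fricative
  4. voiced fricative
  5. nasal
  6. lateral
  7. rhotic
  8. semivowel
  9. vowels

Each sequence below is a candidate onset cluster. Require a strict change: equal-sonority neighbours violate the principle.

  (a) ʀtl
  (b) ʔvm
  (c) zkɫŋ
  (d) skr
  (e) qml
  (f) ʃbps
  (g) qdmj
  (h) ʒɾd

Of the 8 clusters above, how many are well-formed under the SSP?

3

(a) sonority 7-1-6: ill-formed.
(b) sonority 1-4-5: well-formed.
(c) sonority 4-1-6-5: ill-formed.
(d) sonority 3-1-7: ill-formed.
(e) sonority 1-5-6: well-formed.
(f) sonority 3-2-1-3: ill-formed.
(g) sonority 1-2-5-8: well-formed.
(h) sonority 4-7-2: ill-formed.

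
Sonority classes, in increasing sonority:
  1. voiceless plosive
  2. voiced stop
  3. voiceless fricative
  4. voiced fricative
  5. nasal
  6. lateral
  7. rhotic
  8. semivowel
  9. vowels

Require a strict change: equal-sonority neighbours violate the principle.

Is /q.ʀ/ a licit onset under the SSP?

/q/ — voiceless plosive, sonority 1.
/ʀ/ — rhotic, sonority 7.
The profile 1-7 strictly rises, so the onset satisfies the SSP.

yes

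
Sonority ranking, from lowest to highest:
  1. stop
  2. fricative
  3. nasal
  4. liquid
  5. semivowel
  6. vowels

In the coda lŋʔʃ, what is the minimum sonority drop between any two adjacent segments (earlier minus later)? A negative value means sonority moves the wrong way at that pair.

/l/: liquid = 4.
/ŋ/: nasal = 3.
/ʔ/: stop = 1.
/ʃ/: fricative = 2.
/l/→/ŋ/: change +1.
/ŋ/→/ʔ/: change +2.
/ʔ/→/ʃ/: change -1.
Minimum = -1.

-1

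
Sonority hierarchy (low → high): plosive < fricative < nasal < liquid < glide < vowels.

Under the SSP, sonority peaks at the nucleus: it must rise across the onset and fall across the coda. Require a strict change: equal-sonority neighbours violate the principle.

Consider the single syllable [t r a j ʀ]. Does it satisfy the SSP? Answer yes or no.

Onset: /t/ is a plosive (sonority 1), /r/ is a liquid (sonority 4); then the nucleus /a/ (sonority 6).
Onset profile 1-4-6 — rises to the nucleus.
Coda: /j/ is a glide (sonority 5), /ʀ/ is a liquid (sonority 4).
Coda profile 6-5-4 — falls from the nucleus.

yes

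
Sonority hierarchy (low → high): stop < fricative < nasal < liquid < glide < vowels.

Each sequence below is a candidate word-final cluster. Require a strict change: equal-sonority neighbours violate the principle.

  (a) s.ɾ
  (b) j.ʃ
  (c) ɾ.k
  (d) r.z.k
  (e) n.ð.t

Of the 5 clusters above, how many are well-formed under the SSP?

(a) sonority 2-4: ill-formed.
(b) sonority 5-2: well-formed.
(c) sonority 4-1: well-formed.
(d) sonority 4-2-1: well-formed.
(e) sonority 3-2-1: well-formed.

4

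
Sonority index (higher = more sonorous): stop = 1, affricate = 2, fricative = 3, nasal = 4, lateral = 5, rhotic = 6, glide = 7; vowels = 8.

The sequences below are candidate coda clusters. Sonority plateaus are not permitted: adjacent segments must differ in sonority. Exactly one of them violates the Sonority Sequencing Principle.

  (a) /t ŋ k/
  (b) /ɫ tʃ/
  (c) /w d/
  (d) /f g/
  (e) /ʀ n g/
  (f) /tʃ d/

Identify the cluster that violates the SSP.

(a) 1-4-1 → violates
(b) 5-2 → obeys
(c) 7-1 → obeys
(d) 3-1 → obeys
(e) 6-4-1 → obeys
(f) 2-1 → obeys

a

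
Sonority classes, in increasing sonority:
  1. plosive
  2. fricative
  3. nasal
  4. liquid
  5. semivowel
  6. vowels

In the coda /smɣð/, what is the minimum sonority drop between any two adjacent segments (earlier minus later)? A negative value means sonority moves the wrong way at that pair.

/s/: fricative = 2.
/m/: nasal = 3.
/ɣ/: fricative = 2.
/ð/: fricative = 2.
/s/→/m/: change -1.
/m/→/ɣ/: change +1.
/ɣ/→/ð/: change +0.
Minimum = -1.

-1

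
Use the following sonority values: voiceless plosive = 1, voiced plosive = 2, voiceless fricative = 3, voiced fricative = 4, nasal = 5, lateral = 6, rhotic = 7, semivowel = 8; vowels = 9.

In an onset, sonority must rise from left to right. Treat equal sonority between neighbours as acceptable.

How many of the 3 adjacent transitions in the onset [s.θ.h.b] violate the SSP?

/s/ — voiceless fricative, sonority 3.
/θ/ — voiceless fricative, sonority 3.
/h/ — voiceless fricative, sonority 3.
/b/ — voiced plosive, sonority 2.
/s/→/θ/: 3→3 (plateau, allowed) — ok.
/θ/→/h/: 3→3 (plateau, allowed) — ok.
/h/→/b/: 3→2 (does not rise) — violation.

1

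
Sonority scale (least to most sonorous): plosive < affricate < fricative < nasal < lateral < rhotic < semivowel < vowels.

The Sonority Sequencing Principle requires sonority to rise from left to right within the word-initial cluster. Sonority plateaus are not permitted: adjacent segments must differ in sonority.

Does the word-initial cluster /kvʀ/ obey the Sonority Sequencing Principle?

/k/ — plosive, sonority 1.
/v/ — fricative, sonority 3.
/ʀ/ — rhotic, sonority 6.
The profile 1-3-6 strictly rises, so the word-initial cluster satisfies the SSP.

yes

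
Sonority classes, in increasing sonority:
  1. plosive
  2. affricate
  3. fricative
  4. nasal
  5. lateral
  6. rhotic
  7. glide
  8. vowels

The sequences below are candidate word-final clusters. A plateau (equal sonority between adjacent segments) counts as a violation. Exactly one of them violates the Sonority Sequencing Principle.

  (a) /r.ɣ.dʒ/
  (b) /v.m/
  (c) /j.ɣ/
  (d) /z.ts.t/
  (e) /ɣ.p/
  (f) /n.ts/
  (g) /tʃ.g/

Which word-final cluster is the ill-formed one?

(a) /r.ɣ.dʒ/: profile 6-3-2 — obeys.
(b) /v.m/: profile 3-4 — violates.
(c) /j.ɣ/: profile 7-3 — obeys.
(d) /z.ts.t/: profile 3-2-1 — obeys.
(e) /ɣ.p/: profile 3-1 — obeys.
(f) /n.ts/: profile 4-2 — obeys.
(g) /tʃ.g/: profile 2-1 — obeys.

b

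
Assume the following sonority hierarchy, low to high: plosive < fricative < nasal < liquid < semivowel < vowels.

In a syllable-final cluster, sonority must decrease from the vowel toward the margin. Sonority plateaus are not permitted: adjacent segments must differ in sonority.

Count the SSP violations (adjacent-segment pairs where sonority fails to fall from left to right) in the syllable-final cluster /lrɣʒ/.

2

/l/ is a liquid (sonority 4).
/r/ is a liquid (sonority 4).
/ɣ/ is a fricative (sonority 2).
/ʒ/ is a fricative (sonority 2).
/l/→/r/: 4→4 (plateau) — violation.
/r/→/ɣ/: 4→2 (falls) — ok.
/ɣ/→/ʒ/: 2→2 (plateau) — violation.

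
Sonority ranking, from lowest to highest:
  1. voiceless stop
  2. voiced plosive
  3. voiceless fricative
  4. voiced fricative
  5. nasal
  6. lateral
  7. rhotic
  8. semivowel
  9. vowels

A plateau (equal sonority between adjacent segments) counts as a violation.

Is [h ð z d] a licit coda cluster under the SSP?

/h/: voiceless fricative = 3.
/ð/: voiced fricative = 4.
/z/: voiced fricative = 4.
/d/: voiced plosive = 2.
The profile is 3-4-4-2. Between /h/ (3) and /ð/ (4) sonority does not fall, so the cluster violates the SSP.

no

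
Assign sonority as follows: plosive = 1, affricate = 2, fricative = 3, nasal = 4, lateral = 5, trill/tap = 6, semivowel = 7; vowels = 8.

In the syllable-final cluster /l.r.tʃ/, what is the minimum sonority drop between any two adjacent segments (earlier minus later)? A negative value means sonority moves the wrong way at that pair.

/l/: lateral = 5.
/r/: trill/tap = 6.
/tʃ/: affricate = 2.
/l/→/r/: change -1.
/r/→/tʃ/: change +4.
Minimum = -1.

-1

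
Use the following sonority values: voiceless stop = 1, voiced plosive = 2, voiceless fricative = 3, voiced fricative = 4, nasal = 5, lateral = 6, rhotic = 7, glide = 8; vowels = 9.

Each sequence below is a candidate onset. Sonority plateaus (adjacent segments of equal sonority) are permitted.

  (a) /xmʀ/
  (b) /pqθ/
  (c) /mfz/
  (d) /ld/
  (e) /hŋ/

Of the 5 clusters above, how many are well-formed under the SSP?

(a) sonority 3-5-7: well-formed.
(b) sonority 1-1-3: well-formed.
(c) sonority 5-3-4: ill-formed.
(d) sonority 6-2: ill-formed.
(e) sonority 3-5: well-formed.

3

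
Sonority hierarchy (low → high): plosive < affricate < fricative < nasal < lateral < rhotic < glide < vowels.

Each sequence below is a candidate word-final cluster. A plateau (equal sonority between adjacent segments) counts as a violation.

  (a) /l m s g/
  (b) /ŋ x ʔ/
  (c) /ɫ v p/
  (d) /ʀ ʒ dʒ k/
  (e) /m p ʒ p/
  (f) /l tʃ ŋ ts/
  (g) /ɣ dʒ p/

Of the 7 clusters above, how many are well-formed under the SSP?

5

(a) 5-4-3-1 → obeys
(b) 4-3-1 → obeys
(c) 5-3-1 → obeys
(d) 6-3-2-1 → obeys
(e) 4-1-3-1 → violates
(f) 5-2-4-2 → violates
(g) 3-2-1 → obeys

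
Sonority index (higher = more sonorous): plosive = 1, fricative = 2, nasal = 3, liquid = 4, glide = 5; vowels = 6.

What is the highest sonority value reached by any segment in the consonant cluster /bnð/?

3

/b/ — plosive, sonority 1.
/n/ — nasal, sonority 3.
/ð/ — fricative, sonority 2.
The maximum is 3.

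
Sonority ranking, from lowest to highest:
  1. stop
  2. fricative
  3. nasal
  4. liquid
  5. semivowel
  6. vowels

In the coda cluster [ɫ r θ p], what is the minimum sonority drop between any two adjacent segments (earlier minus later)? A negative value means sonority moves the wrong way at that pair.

0

/ɫ/: liquid = 4.
/r/: liquid = 4.
/θ/: fricative = 2.
/p/: stop = 1.
/ɫ/→/r/: change +0.
/r/→/θ/: change +2.
/θ/→/p/: change +1.
Minimum = 0.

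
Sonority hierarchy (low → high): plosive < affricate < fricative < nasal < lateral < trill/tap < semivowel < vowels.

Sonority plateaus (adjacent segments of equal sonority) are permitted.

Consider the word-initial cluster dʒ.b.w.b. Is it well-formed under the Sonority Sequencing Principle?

no

/dʒ/ — affricate, sonority 2.
/b/ — plosive, sonority 1.
/w/ — semivowel, sonority 7.
/b/ — plosive, sonority 1.
The profile is 2-1-7-1. Between /dʒ/ (2) and /b/ (1) sonority does not rise, so the cluster violates the SSP.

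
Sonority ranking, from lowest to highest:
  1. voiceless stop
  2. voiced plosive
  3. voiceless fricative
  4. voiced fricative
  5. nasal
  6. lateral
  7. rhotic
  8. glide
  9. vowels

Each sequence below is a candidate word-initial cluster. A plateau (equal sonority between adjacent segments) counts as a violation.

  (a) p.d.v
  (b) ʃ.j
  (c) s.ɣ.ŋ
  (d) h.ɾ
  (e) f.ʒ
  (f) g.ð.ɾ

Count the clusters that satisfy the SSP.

(a) 1-2-4 → obeys
(b) 3-8 → obeys
(c) 3-4-5 → obeys
(d) 3-7 → obeys
(e) 3-4 → obeys
(f) 2-4-7 → obeys

6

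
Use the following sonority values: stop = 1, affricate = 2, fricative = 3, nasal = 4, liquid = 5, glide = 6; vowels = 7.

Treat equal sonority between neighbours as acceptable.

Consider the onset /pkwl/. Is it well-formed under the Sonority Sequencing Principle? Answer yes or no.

no

/p/ — stop, sonority 1.
/k/ — stop, sonority 1.
/w/ — glide, sonority 6.
/l/ — liquid, sonority 5.
The profile is 1-1-6-5. Between /w/ (6) and /l/ (5) sonority does not rise, so the cluster violates the SSP.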